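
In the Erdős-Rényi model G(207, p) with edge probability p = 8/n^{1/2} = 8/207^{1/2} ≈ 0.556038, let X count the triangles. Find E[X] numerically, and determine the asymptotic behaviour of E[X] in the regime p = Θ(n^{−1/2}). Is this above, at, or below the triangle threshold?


Number of potential triangles: C(207, 3) = 1456935.
Each occurs with probability p³ ≈ (0.556038)³ ≈ 1.71915266e-01.
By linearity: E[X] = C(207, 3)·p³ ≈ 1456935 · 1.71915266e-01 ≈ 250469.367627.
Since α = 1/2 < 1, p = c/n^{1/2} ≫ 1/n is above the triangle threshold p ~ 1/n. Asymptotically E[X] ~ (c³/6)·n^{3(1−α)} = (8³/6)·n^{1.5} → ∞; triangles are abundant w.h.p.

E[X] ≈ 250469.367627; in regime p = Θ(1/n^{1/2}) E[X] diverges (above the triangle threshold p ~ 1/n).


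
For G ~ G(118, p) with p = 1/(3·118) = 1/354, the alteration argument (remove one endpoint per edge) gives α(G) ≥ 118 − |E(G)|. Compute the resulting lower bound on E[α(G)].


E[|E(G)|] = C(118, 2)·p = 6903 · (1/354) = 39/2.
E[α(G)] ≥ n − E[|E(G)|] = 118 − 39/2 = 197/2.
Numerically: ≈ 98.500.
(This is only a lower bound; the true E[α(G)] may be larger.)

E[α(G)] ≥ 197/2 ≈ 98.500.


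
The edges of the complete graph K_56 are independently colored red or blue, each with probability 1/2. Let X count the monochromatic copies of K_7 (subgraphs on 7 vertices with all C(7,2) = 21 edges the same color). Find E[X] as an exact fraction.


Let X = Σ_S X_S over the C(56, 7) = 231917400 subsets S of size 7, where X_S = 1 if the K_7 on S is monochromatic.
For a fixed S, the K_7 on S has C(7, 2) = 21 edges. P[all 21 edges red] = (1/2)^21, and likewise for blue, so P[monochromatic] = 2·(1/2)^21 = 2^{1 − 21} = 1/1048576.
By linearity: E[X] = C(56, 7) · 2^{1 − 21} = 231917400 · 1/1048576 = 28989675/131072.
Numerically: E[X] ≈ 221.174.

E[X] = C(56,7)·2^(1−C(7,2)) = 28989675/131072 ≈ 221.174.


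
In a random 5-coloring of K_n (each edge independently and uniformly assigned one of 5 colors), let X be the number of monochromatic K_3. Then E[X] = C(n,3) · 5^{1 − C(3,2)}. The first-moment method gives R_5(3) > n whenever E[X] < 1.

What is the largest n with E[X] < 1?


We need C(n, 3) · 5^{1 − 3} < 1, i.e. C(n, 3) < 5^{3 − 1} = 25.
Check values of n near the boundary:
  n = 3: C(3, 3) = 1; 1 < 25? YES
  n = 4: C(4, 3) = 4; 4 < 25? YES
  n = 5: C(5, 3) = 10; 10 < 25? YES
  n = 6: C(6, 3) = 20; 20 < 25? YES
  n = 7: C(7, 3) = 35; 35 < 25? NO
  n = 8: C(8, 3) = 56; 56 < 25? NO
  n = 9: C(9, 3) = 84; 84 < 25? NO
The largest n with C(n, 3) < 25 is n = 6 (where E[X] = 4/5 ≈ 0.800000). Hence R_5(3) > 6, i.e. R_5(3) ≥ 7.

Largest n = 6; hence R_5(3) > 6.


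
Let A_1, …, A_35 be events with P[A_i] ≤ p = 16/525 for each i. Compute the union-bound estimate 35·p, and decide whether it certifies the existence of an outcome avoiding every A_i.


Union bound: P[∪_{i=1}^{35} A_i] ≤ Σ_i P[A_i] ≤ 35·p = 35·(16/525) = 16/15.
Numerically: 16/15 ≈ 1.06667.
Is 16/15 < 1? NO.
Since the bound 16/15 is ≥ 1, the union bound is uninformative here; it does NOT by itself certify existence.

35·p = 16/15 ≈ 1.06667; existence NOT certified by the union bound.


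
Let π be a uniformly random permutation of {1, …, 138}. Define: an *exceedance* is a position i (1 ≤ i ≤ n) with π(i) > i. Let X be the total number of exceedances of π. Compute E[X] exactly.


Write X = Σ_{i=1}^{138} X_i, where X_i = 1_{π(i) > i}.
For each fixed i, π(i) is uniform over {1, …, 138} (marginal of a uniform permutation), so P[π(i) > i] = (n − i)/n. Summing: Σ_{i=1}^{138} (n − i)/n = (0 + 1 + … + 137)/138 = 138(138 − 1)/(2·138) = (138 − 1)/2.
Hence E[X] = Σ_{i=1}^{138} (138 − i)/138 = 137/2 ≈ 68.500.

E[X] = 137/2 = 68.500.


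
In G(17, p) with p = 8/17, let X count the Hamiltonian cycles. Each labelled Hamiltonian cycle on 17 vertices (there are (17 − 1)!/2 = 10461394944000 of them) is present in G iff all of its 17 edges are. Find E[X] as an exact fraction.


K_17 has (17 − 1)!/2 = 10461394944000 labelled Hamiltonian cycles.
For each such Hamiltonian cycle H, let X_H = 1 if all 17 edges of H are present in G. Then P[X_H = 1] = p^{17} = (8/17)^{17} = 2251799813685248/827240261886336764177.
Summing the indicators: E[X] = Σ_H E[X_H] = 10461394944000 · p^{17} = 10461394944000 · 2251799813685248/827240261886336764177 = 23556967185786995434586112000/827240261886336764177.
Numerically: E[X] ≈ 2.85e+07.

E[X] = 10461394944000 · (8/17)^{17} = 23556967185786995434586112000/827240261886336764177 ≈ 2.85e+07.


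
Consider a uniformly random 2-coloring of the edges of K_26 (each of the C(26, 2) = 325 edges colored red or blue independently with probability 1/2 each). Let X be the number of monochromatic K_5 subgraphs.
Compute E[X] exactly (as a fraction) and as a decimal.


Let X = Σ_S X_S over the C(26, 5) = 65780 subsets S of size 5, where X_S = 1 if the K_5 on S is monochromatic.
For a fixed S, the K_5 on S has C(5, 2) = 10 edges. P[all 10 edges red] = (1/2)^10, and likewise for blue, so P[monochromatic] = 2·(1/2)^10 = 2^{1 − 10} = 1/512.
Summing: E[X] = C(26, 5) · 2^{1 − 10} = 65780 · 1/512 = 16445/128.
Numerically: E[X] ≈ 128.477.

E[X] = C(26,5)·2^(1−C(5,2)) = 16445/128 ≈ 128.477.


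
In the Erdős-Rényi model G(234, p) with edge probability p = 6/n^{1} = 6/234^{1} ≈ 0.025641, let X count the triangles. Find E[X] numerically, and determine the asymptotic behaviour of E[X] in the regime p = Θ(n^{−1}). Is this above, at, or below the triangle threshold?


Number of potential triangles: C(234, 3) = 2108184.
Each occurs with probability p³ ≈ (0.025641)³ ≈ 1.6858005e-05.
By linearity: E[X] = C(234, 3)·p³ ≈ 2108184 · 1.6858005e-05 ≈ 35.53978.
Here α = 1, so p = 6/n is exactly at the triangle threshold p ~ 1/n. Asymptotically E[X] → c³/6 = 6³/6 = 36 ≈ 36.00000, a bounded constant. In this regime the triangle count is asymptotically Poisson(c³/6).

E[X] ≈ 35.53978; in regime p = Θ(1/n^{1}) E[X] stays bounded (at the triangle threshold p ~ 1/n).


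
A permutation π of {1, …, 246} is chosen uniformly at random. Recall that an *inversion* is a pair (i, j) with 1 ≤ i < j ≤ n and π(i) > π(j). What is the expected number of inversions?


Write X = Σ X_I over the C(246, 2) = 30135 pairs i < j, with X_I the indicator of one inversion.
There are 30135 indicators.
For each fixed pair i < j, the values π(i) and π(j) are two distinct elements of {1, …, 246} in uniformly random order; by symmetry P[π(i) > π(j)] = 1/2.
By linearity: E[X] = 30135 · (1/2) = C(246, 2) · (1/2) = 30135/2 = 30135/2 ≈ 15067.50000.

E[X] = 30135/2 = 15067.50000.


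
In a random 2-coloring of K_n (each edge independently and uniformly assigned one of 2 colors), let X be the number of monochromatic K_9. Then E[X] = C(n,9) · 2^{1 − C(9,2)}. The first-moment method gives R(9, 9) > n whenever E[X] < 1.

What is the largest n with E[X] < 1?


We need C(n, 9) · 2^{1 − 36} < 1, i.e. C(n, 9) < 2^{36 − 1} = 34359738368.
Check values of n near the boundary:
  n = 63: C(63, 9) = 23667689815; 23667689815 < 34359738368? YES
  n = 64: C(64, 9) = 27540584512; 27540584512 < 34359738368? YES
  n = 65: C(65, 9) = 31966749880; 31966749880 < 34359738368? YES
  n = 66: C(66, 9) = 37014131440; 37014131440 < 34359738368? NO
  n = 67: C(67, 9) = 42757703560; 42757703560 < 34359738368? NO
  n = 68: C(68, 9) = 49280065120; 49280065120 < 34359738368? NO
The largest n with C(n, 9) < 34359738368 is n = 65 (where E[X] = 3995843735/4294967296 ≈ 0.9303549). Hence R(9, 9) > 65, i.e. R(9, 9) ≥ 66.

Largest n = 65; hence R(9, 9) > 65.


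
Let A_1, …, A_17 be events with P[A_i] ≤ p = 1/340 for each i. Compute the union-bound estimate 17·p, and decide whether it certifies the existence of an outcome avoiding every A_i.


Union bound: P[∪_{i=1}^{17} A_i] ≤ Σ_i P[A_i] ≤ 17·p = 17·(1/340) = 1/20.
Numerically: 1/20 ≈ 0.0500.
Is 1/20 < 1? YES.
Since P[∪ A_i] ≤ 1/20 < 1, the complement has P[∩ A_i^c] ≥ 1 − 1/20 = 19/20 > 0, so some outcome avoids every A_i.

17·p = 1/20 ≈ 0.0500; existence CERTIFIED by the union bound.


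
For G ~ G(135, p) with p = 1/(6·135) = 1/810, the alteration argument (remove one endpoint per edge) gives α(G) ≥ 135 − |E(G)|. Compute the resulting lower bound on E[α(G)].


E[|E(G)|] = C(135, 2)·p = 9045 · (1/810) = 67/6.
E[α(G)] ≥ n − E[|E(G)|] = 135 − 67/6 = 743/6.
Numerically: ≈ 123.833333.
(This is only a lower bound; the true E[α(G)] may be larger.)

E[α(G)] ≥ 743/6 ≈ 123.833333.


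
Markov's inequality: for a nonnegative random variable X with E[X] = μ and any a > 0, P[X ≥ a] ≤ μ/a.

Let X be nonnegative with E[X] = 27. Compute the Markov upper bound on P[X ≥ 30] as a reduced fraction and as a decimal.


μ = E[X] = 27, a = 30.
Markov: P[X ≥ 30] ≤ μ/a = (27)/30 = 9/10.
Numerically: ≈ 0.900.
(Since a = 30 > μ = 27.000, the bound 9/10 is < 1 and informative.)

P[X ≥ 30] ≤ 9/10 ≈ 0.900.


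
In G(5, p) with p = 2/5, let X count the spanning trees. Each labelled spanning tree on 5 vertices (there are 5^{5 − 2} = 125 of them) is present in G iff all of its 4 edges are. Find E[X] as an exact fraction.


K_5 has 5^{5 − 2} = 125 labelled spanning trees.
For each such spanning tree H, let X_H = 1 if all 4 edges of H are present in G. Then P[X_H = 1] = p^{4} = (2/5)^{4} = 16/625.
By linearity: E[X] = Σ_H E[X_H] = 125 · p^{4} = 125 · 16/625 = 16/5.
Numerically: E[X] ≈ 3.2.

E[X] = 125 · (2/5)^{4} = 16/5 ≈ 3.2.


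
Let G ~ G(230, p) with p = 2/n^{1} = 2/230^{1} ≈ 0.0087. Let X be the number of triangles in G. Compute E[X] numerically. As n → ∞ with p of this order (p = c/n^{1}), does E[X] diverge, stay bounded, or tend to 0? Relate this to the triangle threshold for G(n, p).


Number of potential triangles: C(230, 3) = 2001460.
Each occurs with probability p³ ≈ (0.0087)³ ≈ 6.57516e-07.
By linearity: E[X] = C(230, 3)·p³ ≈ 2001460 · 6.57516e-07 ≈ 1.316.
Here α = 1, so p = 2/n is exactly at the triangle threshold p ~ 1/n. Asymptotically E[X] → c³/6 = 2³/6 = 4/3 ≈ 1.333, a bounded constant. In this regime the triangle count is asymptotically Poisson(c³/6).

E[X] ≈ 1.316; in regime p = Θ(1/n^{1}) E[X] stays bounded (at the triangle threshold p ~ 1/n).


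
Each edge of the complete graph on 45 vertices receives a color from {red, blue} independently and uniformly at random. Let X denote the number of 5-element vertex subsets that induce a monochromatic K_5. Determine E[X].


Let X = Σ_S X_S over the C(45, 5) = 1221759 subsets S of size 5, where X_S = 1 if the K_5 on S is monochromatic.
For a fixed S, the K_5 on S has C(5, 2) = 10 edges. P[all 10 edges red] = (1/2)^10, and likewise for blue, so P[monochromatic] = 2·(1/2)^10 = 2^{1 − 10} = 1/512.
By linearity: E[X] = C(45, 5) · 2^{1 − 10} = 1221759 · 1/512 = 1221759/512.
Numerically: E[X] ≈ 2386.2480.

E[X] = C(45,5)·2^(1−C(5,2)) = 1221759/512 ≈ 2386.2480.


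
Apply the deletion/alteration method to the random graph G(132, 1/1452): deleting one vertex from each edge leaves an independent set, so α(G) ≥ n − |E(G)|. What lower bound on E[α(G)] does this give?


E[|E(G)|] = C(132, 2)·p = 8646 · (1/1452) = 131/22.
E[α(G)] ≥ n − E[|E(G)|] = 132 − 131/22 = 2773/22.
Numerically: ≈ 126.045455.
(This is only a lower bound; the true E[α(G)] may be larger.)

E[α(G)] ≥ 2773/22 ≈ 126.045455.


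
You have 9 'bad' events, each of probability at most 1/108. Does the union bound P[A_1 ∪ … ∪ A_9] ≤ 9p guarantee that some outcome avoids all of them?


Union bound: P[∪_{i=1}^{9} A_i] ≤ Σ_i P[A_i] ≤ 9·p = 9·(1/108) = 1/12.
Numerically: 1/12 ≈ 0.08333.
Is 1/12 < 1? YES.
Since P[∪ A_i] ≤ 1/12 < 1, the complement has P[∩ A_i^c] ≥ 1 − 1/12 = 11/12 > 0, so some outcome avoids every A_i.

9·p = 1/12 ≈ 0.08333; existence CERTIFIED by the union bound.


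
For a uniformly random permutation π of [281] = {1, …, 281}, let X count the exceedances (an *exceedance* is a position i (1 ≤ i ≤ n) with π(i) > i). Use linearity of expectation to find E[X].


Write X = Σ_{i=1}^{281} X_i, where X_i = 1_{π(i) > i}.
For each fixed i, π(i) is uniform over {1, …, 281} (marginal of a uniform permutation), so P[π(i) > i] = (n − i)/n. Summing: Σ_{i=1}^{281} (n − i)/n = (0 + 1 + … + 280)/281 = 281(281 − 1)/(2·281) = (281 − 1)/2.
Hence E[X] = Σ_{i=1}^{281} (281 − i)/281 = 140 ≈ 140.000.

E[X] = 140 = 140.000.


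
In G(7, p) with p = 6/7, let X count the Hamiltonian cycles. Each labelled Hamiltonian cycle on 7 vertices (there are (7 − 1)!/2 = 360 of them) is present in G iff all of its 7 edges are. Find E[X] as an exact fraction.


K_7 has (7 − 1)!/2 = 360 labelled Hamiltonian cycles.
For each such Hamiltonian cycle H, let X_H = 1 if all 7 edges of H are present in G. Then P[X_H = 1] = p^{7} = (6/7)^{7} = 279936/823543.
By linearity: E[X] = Σ_H E[X_H] = 360 · p^{7} = 360 · 279936/823543 = 100776960/823543.
Numerically: E[X] ≈ 122.37.

E[X] = 360 · (6/7)^{7} = 100776960/823543 ≈ 122.37.


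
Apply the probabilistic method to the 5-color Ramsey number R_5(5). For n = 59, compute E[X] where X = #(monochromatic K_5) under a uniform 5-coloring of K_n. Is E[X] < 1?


E[X] = C(59, 5) · 5^{1 − 10} = 5006386 · 5^{−9} = 5006386/1953125.
As a reduced fraction: E[X] = 5006386/1953125 ≈ 2.5632696.
Is E[X] < 1? NO.
Since E[X] ≥ 1, the first-moment bound is inconclusive at n = 59; it does NOT by itself certify R_5(5) > 59.

E[X] = 5006386/1953125 ≈ 2.5632696; E[X] ≥ 1; first-moment method inconclusive here.


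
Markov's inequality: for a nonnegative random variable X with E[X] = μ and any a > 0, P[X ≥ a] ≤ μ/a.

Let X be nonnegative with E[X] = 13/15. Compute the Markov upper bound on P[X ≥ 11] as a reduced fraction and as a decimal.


μ = E[X] = 13/15, a = 11.
Markov: P[X ≥ 11] ≤ μ/a = (13/15)/11 = 13/165.
Numerically: ≈ 0.078788.
(Since a = 11 > μ = 0.866667, the bound 13/165 is < 1 and informative.)

P[X ≥ 11] ≤ 13/165 ≈ 0.078788.


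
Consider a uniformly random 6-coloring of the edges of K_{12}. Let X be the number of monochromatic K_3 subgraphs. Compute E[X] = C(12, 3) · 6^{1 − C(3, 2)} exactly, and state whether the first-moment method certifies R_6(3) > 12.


E[X] = C(12, 3) · 6^{1 − 3} = 220 · 6^{−2} = 220/36.
As a reduced fraction: E[X] = 55/9 ≈ 6.1111111.
Is E[X] < 1? NO.
Since E[X] ≥ 1, the first-moment bound is inconclusive at n = 12; it does NOT by itself certify R_6(3) > 12.

E[X] = 55/9 ≈ 6.1111111; E[X] ≥ 1; first-moment method inconclusive here.


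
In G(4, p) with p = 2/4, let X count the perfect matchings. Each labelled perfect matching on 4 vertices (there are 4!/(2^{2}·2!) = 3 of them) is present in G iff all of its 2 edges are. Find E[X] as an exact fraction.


K_4 has 4!/(2^{2}·2!) = 3 labelled perfect matchings.
For each such perfect matching H, let X_H = 1 if all 2 edges of H are present in G. Then P[X_H = 1] = p^{2} = (1/2)^{2} = 1/4.
Summing the indicators: E[X] = Σ_H E[X_H] = 3 · p^{2} = 3 · 1/4 = 3/4.
Numerically: E[X] ≈ 0.75.

E[X] = 3 · (1/2)^{2} = 3/4 ≈ 0.75.


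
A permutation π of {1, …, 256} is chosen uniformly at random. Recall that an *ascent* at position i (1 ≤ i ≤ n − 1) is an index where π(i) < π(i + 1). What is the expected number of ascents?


Write X = Σ X_I over i = 1, …, 255, with X_I the indicator of one ascent.
There are 255 indicators.
For each fixed i, the pair (π(i), π(i+1)) is a uniformly random ordered pair of distinct values from {1, …, 256}; by symmetry P[π(i) < π(i+1)] = 1/2.
By linearity: E[X] = 255 · (1/2) = (256 − 1) · (1/2) = 255/2 ≈ 127.5000.

E[X] = 255/2 = 127.5000.


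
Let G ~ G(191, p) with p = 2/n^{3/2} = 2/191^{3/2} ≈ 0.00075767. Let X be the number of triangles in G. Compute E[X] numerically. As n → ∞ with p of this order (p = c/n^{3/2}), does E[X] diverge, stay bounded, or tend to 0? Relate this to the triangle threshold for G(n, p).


Number of potential triangles: C(191, 3) = 1143135.
Each occurs with probability p³ ≈ (0.00075767)³ ≈ 4.34950500e-10.
By linearity: E[X] = C(191, 3)·p³ ≈ 1143135 · 4.34950500e-10 ≈ 0.000497.
Since α = 3/2 > 1, p = c/n^{3/2} = o(1/n) is below the triangle threshold p ~ 1/n. Asymptotically E[X] ~ (c³/6)·n^{3(1−α)} = (2³/6)·n^{-1.5} → 0, so by Markov's inequality G has no triangles w.h.p.

E[X] ≈ 0.000497; in regime p = Θ(1/n^{3/2}) E[X] tends to 0 (below the triangle threshold p ~ 1/n).


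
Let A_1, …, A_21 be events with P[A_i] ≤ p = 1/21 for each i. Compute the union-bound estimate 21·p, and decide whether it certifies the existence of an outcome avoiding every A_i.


Union bound: P[∪_{i=1}^{21} A_i] ≤ Σ_i P[A_i] ≤ 21·p = 21·(1/21) = 1.
Numerically: 1 ≈ 1.00000.
Is 1 < 1? NO.
Since the bound 1 is ≥ 1, the union bound is uninformative here; it does NOT by itself certify existence.

21·p = 1 ≈ 1.00000; existence NOT certified by the union bound.


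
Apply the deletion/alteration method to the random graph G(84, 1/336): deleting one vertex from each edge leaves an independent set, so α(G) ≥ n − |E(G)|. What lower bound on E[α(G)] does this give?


E[|E(G)|] = C(84, 2)·p = 3486 · (1/336) = 83/8.
E[α(G)] ≥ n − E[|E(G)|] = 84 − 83/8 = 589/8.
Numerically: ≈ 73.625000.
(This is only a lower bound; the true E[α(G)] may be larger.)

E[α(G)] ≥ 589/8 ≈ 73.625000.


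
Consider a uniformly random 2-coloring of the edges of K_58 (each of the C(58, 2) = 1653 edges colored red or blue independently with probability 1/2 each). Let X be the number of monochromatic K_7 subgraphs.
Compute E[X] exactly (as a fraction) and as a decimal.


Let X = Σ_S X_S over the C(58, 7) = 300674088 subsets S of size 7, where X_S = 1 if the K_7 on S is monochromatic.
For a fixed S, the K_7 on S has C(7, 2) = 21 edges. P[all 21 edges red] = (1/2)^21, and likewise for blue, so P[monochromatic] = 2·(1/2)^21 = 2^{1 − 21} = 1/1048576.
By linearity of expectation: E[X] = C(58, 7) · 2^{1 − 21} = 300674088 · 1/1048576 = 37584261/131072.
Numerically: E[X] ≈ 286.74516.

E[X] = C(58,7)·2^(1−C(7,2)) = 37584261/131072 ≈ 286.74516.


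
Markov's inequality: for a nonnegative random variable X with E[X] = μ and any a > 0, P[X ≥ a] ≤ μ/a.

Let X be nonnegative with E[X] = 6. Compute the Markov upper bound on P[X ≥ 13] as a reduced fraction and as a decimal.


μ = E[X] = 6, a = 13.
Markov: P[X ≥ 13] ≤ μ/a = (6)/13 = 6/13.
Numerically: ≈ 0.462.
(Since a = 13 > μ = 6.000, the bound 6/13 is < 1 and informative.)

P[X ≥ 13] ≤ 6/13 ≈ 0.462.


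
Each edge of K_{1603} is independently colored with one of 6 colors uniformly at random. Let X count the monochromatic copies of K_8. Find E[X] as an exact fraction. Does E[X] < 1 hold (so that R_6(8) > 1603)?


E[X] = C(1603, 8) · 6^{1 − 28} = 1062551202482611197720 · 6^{−27} = 1062551202482611197720/1023490369077469249536.
As a reduced fraction: E[X] = 14757655590036266635/14215144014964850688 ≈ 1.0381643.
Is E[X] < 1? NO.
Since E[X] ≥ 1, the first-moment bound is inconclusive at n = 1603; it does NOT by itself certify R_6(8) > 1603.

E[X] = 14757655590036266635/14215144014964850688 ≈ 1.0381643; E[X] ≥ 1; first-moment method inconclusive here.


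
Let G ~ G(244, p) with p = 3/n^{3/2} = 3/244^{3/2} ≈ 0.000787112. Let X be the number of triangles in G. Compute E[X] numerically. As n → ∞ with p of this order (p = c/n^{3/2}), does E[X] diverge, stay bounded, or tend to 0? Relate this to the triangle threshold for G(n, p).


Number of potential triangles: C(244, 3) = 2391444.
Each occurs with probability p³ ≈ (0.000787112)³ ≈ 4.87651479e-10.
By linearity: E[X] = C(244, 3)·p³ ≈ 2391444 · 4.87651479e-10 ≈ 0.001166.
Since α = 3/2 > 1, p = c/n^{3/2} = o(1/n) is below the triangle threshold p ~ 1/n. Asymptotically E[X] ~ (c³/6)·n^{3(1−α)} = (3³/6)·n^{-1.5} → 0, so by Markov's inequality G has no triangles w.h.p.

E[X] ≈ 0.001166; in regime p = Θ(1/n^{3/2}) E[X] tends to 0 (below the triangle threshold p ~ 1/n).


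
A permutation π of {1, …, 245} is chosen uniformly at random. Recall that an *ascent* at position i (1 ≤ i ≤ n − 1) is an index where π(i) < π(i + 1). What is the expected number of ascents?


Write X = Σ X_I over i = 1, …, 244, with X_I the indicator of one ascent.
There are 244 indicators.
For each fixed i, the pair (π(i), π(i+1)) is a uniformly random ordered pair of distinct values from {1, …, 245}; by symmetry P[π(i) < π(i+1)] = 1/2.
By linearity: E[X] = 244 · (1/2) = (245 − 1) · (1/2) = 122 ≈ 122.000.

E[X] = 122 = 122.000.


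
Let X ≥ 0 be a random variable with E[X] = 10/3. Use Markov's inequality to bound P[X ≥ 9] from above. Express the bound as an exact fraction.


μ = E[X] = 10/3, a = 9.
Markov: P[X ≥ 9] ≤ μ/a = (10/3)/9 = 10/27.
Numerically: ≈ 0.37037.
(Since a = 9 > μ = 3.33333, the bound 10/27 is < 1 and informative.)

P[X ≥ 9] ≤ 10/27 ≈ 0.37037.


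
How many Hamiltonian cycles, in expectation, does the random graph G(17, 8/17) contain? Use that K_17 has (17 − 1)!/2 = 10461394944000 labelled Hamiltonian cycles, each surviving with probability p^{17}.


K_17 has (17 − 1)!/2 = 10461394944000 labelled Hamiltonian cycles.
For each such Hamiltonian cycle H, let X_H = 1 if all 17 edges of H are present in G. Then P[X_H = 1] = p^{17} = (8/17)^{17} = 2251799813685248/827240261886336764177.
Summing the indicators: E[X] = Σ_H E[X_H] = 10461394944000 · p^{17} = 10461394944000 · 2251799813685248/827240261886336764177 = 23556967185786995434586112000/827240261886336764177.
Numerically: E[X] ≈ 2.848e+07.

E[X] = 10461394944000 · (8/17)^{17} = 23556967185786995434586112000/827240261886336764177 ≈ 2.848e+07.


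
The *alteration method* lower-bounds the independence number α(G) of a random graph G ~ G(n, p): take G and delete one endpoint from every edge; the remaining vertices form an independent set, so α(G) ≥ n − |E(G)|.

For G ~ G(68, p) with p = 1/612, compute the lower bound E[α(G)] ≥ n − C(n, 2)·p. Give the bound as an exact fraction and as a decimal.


E[|E(G)|] = C(68, 2)·p = 2278 · (1/612) = 67/18.
E[α(G)] ≥ n − E[|E(G)|] = 68 − 67/18 = 1157/18.
Numerically: ≈ 64.2778.
(This is only a lower bound; the true E[α(G)] may be larger.)

E[α(G)] ≥ 1157/18 ≈ 64.2778.


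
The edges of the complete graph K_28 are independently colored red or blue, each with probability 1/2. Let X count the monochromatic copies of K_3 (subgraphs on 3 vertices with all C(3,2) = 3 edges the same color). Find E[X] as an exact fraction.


Let X = Σ_S X_S over the C(28, 3) = 3276 subsets S of size 3, where X_S = 1 if the K_3 on S is monochromatic.
For a fixed S, the K_3 on S has C(3, 2) = 3 edges. P[all 3 edges red] = (1/2)^3, and likewise for blue, so P[monochromatic] = 2·(1/2)^3 = 2^{1 − 3} = 1/4.
By linearity: E[X] = C(28, 3) · 2^{1 − 3} = 3276 · 1/4 = 819.
Numerically: E[X] ≈ 819.00000.

E[X] = C(28,3)·2^(1−C(3,2)) = 819 ≈ 819.00000.


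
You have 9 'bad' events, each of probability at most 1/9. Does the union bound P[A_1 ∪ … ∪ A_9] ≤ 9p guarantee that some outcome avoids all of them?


Union bound: P[∪_{i=1}^{9} A_i] ≤ Σ_i P[A_i] ≤ 9·p = 9·(1/9) = 1.
Numerically: 1 ≈ 1.000000.
Is 1 < 1? NO.
Since the bound 1 is ≥ 1, the union bound is uninformative here; it does NOT by itself certify existence.

9·p = 1 ≈ 1.000000; existence NOT certified by the union bound.


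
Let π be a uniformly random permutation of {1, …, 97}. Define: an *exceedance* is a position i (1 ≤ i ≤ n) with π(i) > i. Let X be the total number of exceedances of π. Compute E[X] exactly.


Write X = Σ_{i=1}^{97} X_i, where X_i = 1_{π(i) > i}.
For each fixed i, π(i) is uniform over {1, …, 97} (marginal of a uniform permutation), so P[π(i) > i] = (n − i)/n. Summing: Σ_{i=1}^{97} (n − i)/n = (0 + 1 + … + 96)/97 = 97(97 − 1)/(2·97) = (97 − 1)/2.
Hence E[X] = Σ_{i=1}^{97} (97 − i)/97 = 48 ≈ 48.000.

E[X] = 48 = 48.000.


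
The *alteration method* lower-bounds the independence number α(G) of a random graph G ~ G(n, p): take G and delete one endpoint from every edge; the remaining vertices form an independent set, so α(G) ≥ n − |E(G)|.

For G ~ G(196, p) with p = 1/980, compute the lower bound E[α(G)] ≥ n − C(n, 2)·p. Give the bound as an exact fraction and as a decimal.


E[|E(G)|] = C(196, 2)·p = 19110 · (1/980) = 39/2.
E[α(G)] ≥ n − E[|E(G)|] = 196 − 39/2 = 353/2.
Numerically: ≈ 176.50000.
(This is only a lower bound; the true E[α(G)] may be larger.)

E[α(G)] ≥ 353/2 ≈ 176.50000.


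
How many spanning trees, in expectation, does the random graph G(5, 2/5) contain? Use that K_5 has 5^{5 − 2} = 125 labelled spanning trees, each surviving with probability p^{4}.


K_5 has 5^{5 − 2} = 125 labelled spanning trees.
For each such spanning tree H, let X_H = 1 if all 4 edges of H are present in G. Then P[X_H = 1] = p^{4} = (2/5)^{4} = 16/625.
By linearity: E[X] = Σ_H E[X_H] = 125 · p^{4} = 125 · 16/625 = 16/5.
Numerically: E[X] ≈ 3.2.

E[X] = 125 · (2/5)^{4} = 16/5 ≈ 3.2.


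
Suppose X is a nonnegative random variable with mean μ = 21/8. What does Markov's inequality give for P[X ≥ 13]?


μ = E[X] = 21/8, a = 13.
Markov: P[X ≥ 13] ≤ μ/a = (21/8)/13 = 21/104.
Numerically: ≈ 0.202.
(Since a = 13 > μ = 2.625, the bound 21/104 is < 1 and informative.)

P[X ≥ 13] ≤ 21/104 ≈ 0.202.


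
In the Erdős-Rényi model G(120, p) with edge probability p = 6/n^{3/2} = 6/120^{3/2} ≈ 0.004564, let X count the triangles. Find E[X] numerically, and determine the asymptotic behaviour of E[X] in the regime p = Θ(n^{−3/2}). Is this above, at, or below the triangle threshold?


Number of potential triangles: C(120, 3) = 280840.
Each occurs with probability p³ ≈ (0.004564)³ ≈ 9.509072e-08.
By linearity: E[X] = C(120, 3)·p³ ≈ 280840 · 9.509072e-08 ≈ 0.0267.
Since α = 3/2 > 1, p = c/n^{3/2} = o(1/n) is below the triangle threshold p ~ 1/n. Asymptotically E[X] ~ (c³/6)·n^{3(1−α)} = (6³/6)·n^{-1.5} → 0, so by Markov's inequality G has no triangles w.h.p.

E[X] ≈ 0.0267; in regime p = Θ(1/n^{3/2}) E[X] tends to 0 (below the triangle threshold p ~ 1/n).


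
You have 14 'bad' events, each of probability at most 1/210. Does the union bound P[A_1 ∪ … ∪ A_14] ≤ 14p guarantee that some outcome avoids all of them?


Union bound: P[∪_{i=1}^{14} A_i] ≤ Σ_i P[A_i] ≤ 14·p = 14·(1/210) = 1/15.
Numerically: 1/15 ≈ 0.0667.
Is 1/15 < 1? YES.
Since P[∪ A_i] ≤ 1/15 < 1, the complement has P[∩ A_i^c] ≥ 1 − 1/15 = 14/15 > 0, so some outcome avoids every A_i.

14·p = 1/15 ≈ 0.0667; existence CERTIFIED by the union bound.


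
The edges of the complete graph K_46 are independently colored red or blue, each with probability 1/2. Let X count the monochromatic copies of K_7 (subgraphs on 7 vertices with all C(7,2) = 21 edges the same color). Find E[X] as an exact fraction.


Let X = Σ_S X_S over the C(46, 7) = 53524680 subsets S of size 7, where X_S = 1 if the K_7 on S is monochromatic.
For a fixed S, the K_7 on S has C(7, 2) = 21 edges. P[all 21 edges red] = (1/2)^21, and likewise for blue, so P[monochromatic] = 2·(1/2)^21 = 2^{1 − 21} = 1/1048576.
By linearity of expectation: E[X] = C(46, 7) · 2^{1 − 21} = 53524680 · 1/1048576 = 6690585/131072.
Numerically: E[X] ≈ 51.045.

E[X] = C(46,7)·2^(1−C(7,2)) = 6690585/131072 ≈ 51.045.


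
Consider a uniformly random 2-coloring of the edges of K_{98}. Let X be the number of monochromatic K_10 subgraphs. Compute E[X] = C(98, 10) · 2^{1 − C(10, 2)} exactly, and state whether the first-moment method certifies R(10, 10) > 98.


E[X] = C(98, 10) · 2^{1 − 45} = 14005614014756 · 2^{−44} = 14005614014756/17592186044416.
As a reduced fraction: E[X] = 3501403503689/4398046511104 ≈ 0.79613.
Is E[X] < 1? YES.
Since E[X] < 1, there exists a 2-coloring of K_{98} with no monochromatic K_10; hence R(10, 10) > 98.

E[X] = 3501403503689/4398046511104 ≈ 0.79613; E[X] < 1, so R(10, 10) > 98.


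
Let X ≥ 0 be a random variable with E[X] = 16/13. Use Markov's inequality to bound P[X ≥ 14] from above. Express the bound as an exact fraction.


μ = E[X] = 16/13, a = 14.
Markov: P[X ≥ 14] ≤ μ/a = (16/13)/14 = 8/91.
Numerically: ≈ 0.08791.
(Since a = 14 > μ = 1.23077, the bound 8/91 is < 1 and informative.)

P[X ≥ 14] ≤ 8/91 ≈ 0.08791.


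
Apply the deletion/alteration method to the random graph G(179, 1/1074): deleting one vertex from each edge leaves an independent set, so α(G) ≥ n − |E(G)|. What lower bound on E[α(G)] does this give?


E[|E(G)|] = C(179, 2)·p = 15931 · (1/1074) = 89/6.
E[α(G)] ≥ n − E[|E(G)|] = 179 − 89/6 = 985/6.
Numerically: ≈ 164.167.
(This is only a lower bound; the true E[α(G)] may be larger.)

E[α(G)] ≥ 985/6 ≈ 164.167.


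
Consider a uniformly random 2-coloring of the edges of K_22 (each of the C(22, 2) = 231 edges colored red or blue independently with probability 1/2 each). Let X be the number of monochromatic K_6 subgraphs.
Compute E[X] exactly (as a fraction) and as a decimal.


Let X = Σ_S X_S over the C(22, 6) = 74613 subsets S of size 6, where X_S = 1 if the K_6 on S is monochromatic.
For a fixed S, the K_6 on S has C(6, 2) = 15 edges. P[all 15 edges red] = (1/2)^15, and likewise for blue, so P[monochromatic] = 2·(1/2)^15 = 2^{1 − 15} = 1/16384.
By linearity of expectation: E[X] = C(22, 6) · 2^{1 − 15} = 74613 · 1/16384 = 74613/16384.
Numerically: E[X] ≈ 4.5540.

E[X] = C(22,6)·2^(1−C(6,2)) = 74613/16384 ≈ 4.5540.


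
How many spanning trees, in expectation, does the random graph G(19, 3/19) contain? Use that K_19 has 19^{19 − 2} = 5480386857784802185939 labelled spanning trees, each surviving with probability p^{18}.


K_19 has 19^{19 − 2} = 5480386857784802185939 labelled spanning trees.
For each such spanning tree H, let X_H = 1 if all 18 edges of H are present in G. Then P[X_H = 1] = p^{18} = (3/19)^{18} = 387420489/104127350297911241532841.
By linearity: E[X] = Σ_H E[X_H] = 5480386857784802185939 · p^{18} = 5480386857784802185939 · 387420489/104127350297911241532841 = 387420489/19.
Numerically: E[X] ≈ 2.0391e+07.

E[X] = 5480386857784802185939 · (3/19)^{18} = 387420489/19 ≈ 2.0391e+07.


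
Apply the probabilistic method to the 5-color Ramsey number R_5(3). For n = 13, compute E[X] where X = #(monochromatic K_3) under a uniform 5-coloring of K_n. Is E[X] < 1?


E[X] = C(13, 3) · 5^{1 − 3} = 286 · 5^{−2} = 286/25.
As a reduced fraction: E[X] = 286/25 ≈ 11.4400000.
Is E[X] < 1? NO.
Since E[X] ≥ 1, the first-moment bound is inconclusive at n = 13; it does NOT by itself certify R_5(3) > 13.

E[X] = 286/25 ≈ 11.4400000; E[X] ≥ 1; first-moment method inconclusive here.


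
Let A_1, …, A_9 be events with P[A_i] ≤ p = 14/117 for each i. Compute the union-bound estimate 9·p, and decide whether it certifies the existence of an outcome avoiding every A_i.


Union bound: P[∪_{i=1}^{9} A_i] ≤ Σ_i P[A_i] ≤ 9·p = 9·(14/117) = 14/13.
Numerically: 14/13 ≈ 1.0769231.
Is 14/13 < 1? NO.
Since the bound 14/13 is ≥ 1, the union bound is uninformative here; it does NOT by itself certify existence.

9·p = 14/13 ≈ 1.0769231; existence NOT certified by the union bound.


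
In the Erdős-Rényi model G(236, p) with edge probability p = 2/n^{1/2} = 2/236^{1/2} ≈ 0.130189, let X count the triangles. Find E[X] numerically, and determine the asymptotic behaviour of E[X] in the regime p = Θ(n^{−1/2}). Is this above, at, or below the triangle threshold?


Number of potential triangles: C(236, 3) = 2162940.
Each occurs with probability p³ ≈ (0.130189)³ ≈ 2.20659171e-03.
By linearity: E[X] = C(236, 3)·p³ ≈ 2162940 · 2.20659171e-03 ≈ 4772.725477.
Since α = 1/2 < 1, p = c/n^{1/2} ≫ 1/n is above the triangle threshold p ~ 1/n. Asymptotically E[X] ~ (c³/6)·n^{3(1−α)} = (2³/6)·n^{1.5} → ∞; triangles are abundant w.h.p.

E[X] ≈ 4772.725477; in regime p = Θ(1/n^{1/2}) E[X] diverges (above the triangle threshold p ~ 1/n).


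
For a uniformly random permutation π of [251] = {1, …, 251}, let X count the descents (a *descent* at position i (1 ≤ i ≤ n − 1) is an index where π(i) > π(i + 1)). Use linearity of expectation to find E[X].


Write X = Σ X_I over i = 1, …, 250, with X_I the indicator of one descent.
There are 250 indicators.
For each fixed i, the pair (π(i), π(i+1)) is a uniformly random ordered pair of distinct values from {1, …, 251}; by symmetry P[π(i) > π(i+1)] = 1/2.
By linearity: E[X] = 250 · (1/2) = (251 − 1) · (1/2) = 125 ≈ 125.000000.

E[X] = 125 = 125.000000.


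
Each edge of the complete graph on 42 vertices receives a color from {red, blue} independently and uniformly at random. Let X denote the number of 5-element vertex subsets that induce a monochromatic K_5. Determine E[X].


Let X = Σ_S X_S over the C(42, 5) = 850668 subsets S of size 5, where X_S = 1 if the K_5 on S is monochromatic.
For a fixed S, the K_5 on S has C(5, 2) = 10 edges. P[all 10 edges red] = (1/2)^10, and likewise for blue, so P[monochromatic] = 2·(1/2)^10 = 2^{1 − 10} = 1/512.
Summing: E[X] = C(42, 5) · 2^{1 − 10} = 850668 · 1/512 = 212667/128.
Numerically: E[X] ≈ 1661.460938.

E[X] = C(42,5)·2^(1−C(5,2)) = 212667/128 ≈ 1661.460938.


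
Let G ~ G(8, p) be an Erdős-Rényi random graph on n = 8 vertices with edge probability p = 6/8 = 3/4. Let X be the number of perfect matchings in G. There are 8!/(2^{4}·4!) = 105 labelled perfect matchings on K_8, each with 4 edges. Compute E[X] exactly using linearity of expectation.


K_8 has 8!/(2^{4}·4!) = 105 labelled perfect matchings.
For each such perfect matching H, let X_H = 1 if all 4 edges of H are present in G. Then P[X_H = 1] = p^{4} = (3/4)^{4} = 81/256.
By linearity: E[X] = Σ_H E[X_H] = 105 · p^{4} = 105 · 81/256 = 8505/256.
Numerically: E[X] ≈ 33.2227.

E[X] = 105 · (3/4)^{4} = 8505/256 ≈ 33.2227.


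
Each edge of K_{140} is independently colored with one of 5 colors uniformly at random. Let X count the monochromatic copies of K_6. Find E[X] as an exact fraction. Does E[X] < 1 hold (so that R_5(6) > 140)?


E[X] = C(140, 6) · 5^{1 − 15} = 9381724380 · 5^{−14} = 9381724380/6103515625.
As a reduced fraction: E[X] = 1876344876/1220703125 ≈ 1.537102.
Is E[X] < 1? NO.
Since E[X] ≥ 1, the first-moment bound is inconclusive at n = 140; it does NOT by itself certify R_5(6) > 140.

E[X] = 1876344876/1220703125 ≈ 1.537102; E[X] ≥ 1; first-moment method inconclusive here.


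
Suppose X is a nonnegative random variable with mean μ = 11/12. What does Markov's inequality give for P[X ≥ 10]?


μ = E[X] = 11/12, a = 10.
Markov: P[X ≥ 10] ≤ μ/a = (11/12)/10 = 11/120.
Numerically: ≈ 0.092.
(Since a = 10 > μ = 0.917, the bound 11/120 is < 1 and informative.)

P[X ≥ 10] ≤ 11/120 ≈ 0.092.


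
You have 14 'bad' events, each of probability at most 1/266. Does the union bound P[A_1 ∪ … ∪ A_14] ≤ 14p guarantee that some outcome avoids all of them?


Union bound: P[∪_{i=1}^{14} A_i] ≤ Σ_i P[A_i] ≤ 14·p = 14·(1/266) = 1/19.
Numerically: 1/19 ≈ 0.0526316.
Is 1/19 < 1? YES.
Since P[∪ A_i] ≤ 1/19 < 1, the complement has P[∩ A_i^c] ≥ 1 − 1/19 = 18/19 > 0, so some outcome avoids every A_i.

14·p = 1/19 ≈ 0.0526316; existence CERTIFIED by the union bound.


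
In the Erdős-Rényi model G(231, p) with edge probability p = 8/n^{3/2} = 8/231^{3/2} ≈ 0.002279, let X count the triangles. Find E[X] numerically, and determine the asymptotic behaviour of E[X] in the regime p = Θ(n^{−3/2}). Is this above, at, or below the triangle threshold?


Number of potential triangles: C(231, 3) = 2027795.
Each occurs with probability p³ ≈ (0.002279)³ ≈ 1.183085e-08.
By linearity: E[X] = C(231, 3)·p³ ≈ 2027795 · 1.183085e-08 ≈ 0.0240.
Since α = 3/2 > 1, p = c/n^{3/2} = o(1/n) is below the triangle threshold p ~ 1/n. Asymptotically E[X] ~ (c³/6)·n^{3(1−α)} = (8³/6)·n^{-1.5} → 0, so by Markov's inequality G has no triangles w.h.p.

E[X] ≈ 0.0240; in regime p = Θ(1/n^{3/2}) E[X] tends to 0 (below the triangle threshold p ~ 1/n).


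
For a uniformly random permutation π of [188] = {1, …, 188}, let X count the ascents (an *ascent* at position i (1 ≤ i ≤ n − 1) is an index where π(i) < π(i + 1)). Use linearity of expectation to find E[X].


Write X = Σ X_I over i = 1, …, 187, with X_I the indicator of one ascent.
There are 187 indicators.
For each fixed i, the pair (π(i), π(i+1)) is a uniformly random ordered pair of distinct values from {1, …, 188}; by symmetry P[π(i) < π(i+1)] = 1/2.
By linearity: E[X] = 187 · (1/2) = (188 − 1) · (1/2) = 187/2 ≈ 93.50000.

E[X] = 187/2 = 93.50000.


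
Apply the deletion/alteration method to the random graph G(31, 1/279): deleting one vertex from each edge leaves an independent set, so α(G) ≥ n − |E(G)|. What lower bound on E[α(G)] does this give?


E[|E(G)|] = C(31, 2)·p = 465 · (1/279) = 5/3.
E[α(G)] ≥ n − E[|E(G)|] = 31 − 5/3 = 88/3.
Numerically: ≈ 29.333333.
(This is only a lower bound; the true E[α(G)] may be larger.)

E[α(G)] ≥ 88/3 ≈ 29.333333.


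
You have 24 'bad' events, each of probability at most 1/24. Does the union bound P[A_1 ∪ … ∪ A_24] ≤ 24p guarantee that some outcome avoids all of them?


Union bound: P[∪_{i=1}^{24} A_i] ≤ Σ_i P[A_i] ≤ 24·p = 24·(1/24) = 1.
Numerically: 1 ≈ 1.00000.
Is 1 < 1? NO.
Since the bound 1 is ≥ 1, the union bound is uninformative here; it does NOT by itself certify existence.

24·p = 1 ≈ 1.00000; existence NOT certified by the union bound.


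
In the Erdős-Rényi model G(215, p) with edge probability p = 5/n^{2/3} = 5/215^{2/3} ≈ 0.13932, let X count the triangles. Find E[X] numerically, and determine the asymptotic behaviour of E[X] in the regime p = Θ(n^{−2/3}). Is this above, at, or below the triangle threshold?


Number of potential triangles: C(215, 3) = 1633355.
Each occurs with probability p³ ≈ (0.13932)³ ≈ 2.7041644e-03.
By linearity: E[X] = C(215, 3)·p³ ≈ 1633355 · 2.7041644e-03 ≈ 4416.86047.
Since α = 2/3 < 1, p = c/n^{2/3} ≫ 1/n is above the triangle threshold p ~ 1/n. Asymptotically E[X] ~ (c³/6)·n^{3(1−α)} = (5³/6)·n^{1} → ∞; triangles are abundant w.h.p.

E[X] ≈ 4416.86047; in regime p = Θ(1/n^{2/3}) E[X] diverges (above the triangle threshold p ~ 1/n).


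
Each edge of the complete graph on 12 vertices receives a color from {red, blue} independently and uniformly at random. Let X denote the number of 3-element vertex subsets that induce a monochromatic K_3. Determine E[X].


Let X = Σ_S X_S over the C(12, 3) = 220 subsets S of size 3, where X_S = 1 if the K_3 on S is monochromatic.
For a fixed S, the K_3 on S has C(3, 2) = 3 edges. P[all 3 edges red] = (1/2)^3, and likewise for blue, so P[monochromatic] = 2·(1/2)^3 = 2^{1 − 3} = 1/4.
Summing: E[X] = C(12, 3) · 2^{1 − 3} = 220 · 1/4 = 55.
Numerically: E[X] ≈ 55.000000.

E[X] = C(12,3)·2^(1−C(3,2)) = 55 ≈ 55.000000.


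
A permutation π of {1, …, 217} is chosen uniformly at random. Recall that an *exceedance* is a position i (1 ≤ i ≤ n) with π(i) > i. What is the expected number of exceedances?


Write X = Σ_{i=1}^{217} X_i, where X_i = 1_{π(i) > i}.
For each fixed i, π(i) is uniform over {1, …, 217} (marginal of a uniform permutation), so P[π(i) > i] = (n − i)/n. Summing: Σ_{i=1}^{217} (n − i)/n = (0 + 1 + … + 216)/217 = 217(217 − 1)/(2·217) = (217 − 1)/2.
Hence E[X] = Σ_{i=1}^{217} (217 − i)/217 = 108 ≈ 108.0000.

E[X] = 108 = 108.0000.


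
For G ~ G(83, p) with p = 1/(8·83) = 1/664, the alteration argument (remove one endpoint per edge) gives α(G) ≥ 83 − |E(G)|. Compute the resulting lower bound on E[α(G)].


E[|E(G)|] = C(83, 2)·p = 3403 · (1/664) = 41/8.
E[α(G)] ≥ n − E[|E(G)|] = 83 − 41/8 = 623/8.
Numerically: ≈ 77.8750.
(This is only a lower bound; the true E[α(G)] may be larger.)

E[α(G)] ≥ 623/8 ≈ 77.8750.
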